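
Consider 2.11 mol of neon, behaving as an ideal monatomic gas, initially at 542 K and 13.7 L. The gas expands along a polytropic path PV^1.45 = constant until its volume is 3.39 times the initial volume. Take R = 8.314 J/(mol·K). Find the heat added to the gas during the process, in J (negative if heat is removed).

2900 J

P₁ = nRT₁/V₁ = 2.11×8.314×542/13.7 = 694 kPa.
Polytropic n=1.45: T₂ = T₁(V₁/V₂)^(n−1) = 542×(0.295)^0.45 = 313 K; P₂ = P₁(V₁/V₂)^n = 118 kPa.
W = (P₁V₁−P₂V₂)/(n−1) = (694×13.7−118×46.4)/0.45 = 8930 J.
ΔU = nCvΔT = 2.11×12.5×(313−542) = -6030 J.
Q = ΔU + W = 2900 J.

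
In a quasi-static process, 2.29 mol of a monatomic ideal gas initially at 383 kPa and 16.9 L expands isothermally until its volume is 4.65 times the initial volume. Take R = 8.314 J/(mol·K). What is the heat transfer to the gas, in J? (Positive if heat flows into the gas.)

T₁ = P₁V₁/(nR) = 383×16.9/(2.29×8.314) = 340 K.
Isothermal: T stays 340 K; PV = const ⇒ V₂ = 78.6 L, P₂ = 82.4 kPa.
ΔU = 0 (ideal gas, T constant).
W = nRT ln(V₂/V₁) = 2.29×8.314×340×ln(4.65) = 9950 J.
Q = ΔU + W = 9950 J.

9950 J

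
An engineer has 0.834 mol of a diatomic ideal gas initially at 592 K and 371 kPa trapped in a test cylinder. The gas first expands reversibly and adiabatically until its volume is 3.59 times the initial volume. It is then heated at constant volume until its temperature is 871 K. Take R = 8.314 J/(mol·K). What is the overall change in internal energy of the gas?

4840 J

V₁ = nRT₁/P₁ = 0.834×8.314×592/371 = 11.1 L.
Step 1 — Adiabatic: TV^(γ−1) = const ⇒ T₂ = 592×(0.279)^0.400 = 355 K; PV^γ = const ⇒ P₂ = 62.0 kPa.
ΔU = nCvΔT = 0.834×20.8×(355−592) = -4110 J.
Q = 0 for an adiabatic process, so W = −ΔU = 4110 J.
State after step 1: P = 62.0 kPa, V = 39.7 L, T = 355 K.
Step 2 — Isochoric: V stays 39.7 L; P/T = const ⇒ T₂ = 871 K, P₂ = 152 kPa.
W = 0 (no volume change).
ΔU = nCvΔT = 0.834×20.8×(871−355) = 8940 J.
Q = ΔU = 8940 J.
Net over both steps: W = 4110 J, Q = 8940 J, ΔU = 4840 J.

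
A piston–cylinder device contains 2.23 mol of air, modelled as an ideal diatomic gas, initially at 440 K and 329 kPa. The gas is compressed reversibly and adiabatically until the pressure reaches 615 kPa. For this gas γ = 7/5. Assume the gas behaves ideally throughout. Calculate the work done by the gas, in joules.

V₁ = nRT₁/P₁ = 2.23×8.314×440/329 = 24.8 L.
Adiabatic: T₂/T₁ = (P₂/P₁)^((γ−1)/γ) ⇒ T₂ = 440×(1.87)^0.286 = 526 K; V₂ = 15.9 L.
ΔU = nCvΔT = 2.23×20.8×(526−440) = 3990 J.
Q = 0 for an adiabatic process, so W = −ΔU = -3990 J.

-3990 J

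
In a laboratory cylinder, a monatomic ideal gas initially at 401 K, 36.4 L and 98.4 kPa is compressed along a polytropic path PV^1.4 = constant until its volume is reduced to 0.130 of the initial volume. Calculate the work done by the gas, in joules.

-11300 J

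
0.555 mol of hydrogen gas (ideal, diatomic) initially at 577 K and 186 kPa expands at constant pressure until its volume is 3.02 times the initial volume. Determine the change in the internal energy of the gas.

V₁ = nRT₁/P₁ = 0.555×8.314×577/186 = 14.3 L.
Isobaric: P stays 186 kPa; V/T = const ⇒ T₂ = 1740 K, V₂ = 43.2 L.
For an ideal gas ΔU = nCvΔT with Cv = (5/2)R = 20.8 J/(mol·K).
ΔU = 0.555×20.8×(1740−577) = 13400 J.

13400 J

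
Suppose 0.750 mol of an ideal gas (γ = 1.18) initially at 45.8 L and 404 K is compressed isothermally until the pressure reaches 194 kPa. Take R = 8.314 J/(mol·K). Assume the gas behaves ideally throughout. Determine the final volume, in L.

P₁ = nRT₁/V₁ = 0.750×8.314×404/45.8 = 55.0 kPa.
Isothermal: T stays 404 K; PV = const ⇒ V₂ = 13.0 L, P₂ = 194 kPa.

13.0 L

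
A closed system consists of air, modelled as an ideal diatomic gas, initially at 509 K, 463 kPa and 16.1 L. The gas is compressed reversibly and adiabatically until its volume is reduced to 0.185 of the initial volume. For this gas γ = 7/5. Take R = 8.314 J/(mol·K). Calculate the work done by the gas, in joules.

n = P₁V₁/(RT₁) = 463×16.1/(8.314×509) = 1.76 mol.
Adiabatic: TV^(γ−1) = const ⇒ T₂ = 509×(5.41)^0.400 = 1000 K; PV^γ = const ⇒ P₂ = 4920 kPa.
ΔU = nCvΔT = 1.76×20.8×(1000−509) = 18000 J.
Q = 0 for an adiabatic process, so W = −ΔU = -18000 J.

-18000 J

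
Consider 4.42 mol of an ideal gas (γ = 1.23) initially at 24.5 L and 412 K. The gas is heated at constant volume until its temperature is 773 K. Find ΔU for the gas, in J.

P₁ = nRT₁/V₁ = 4.42×8.314×412/24.5 = 618 kPa.
Isochoric: V stays 24.5 L; P/T = const ⇒ T₂ = 773 K, P₂ = 1160 kPa.
For an ideal gas ΔU = nCvΔT with Cv = R/(γ−1) = 36.1 J/(mol·K).
ΔU = 4.42×36.1×(773−412) = 57700 J.

57700 J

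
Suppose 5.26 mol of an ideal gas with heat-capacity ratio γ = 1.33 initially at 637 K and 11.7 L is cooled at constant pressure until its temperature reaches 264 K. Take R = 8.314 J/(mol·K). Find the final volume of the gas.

4.85 L

P₁ = nRT₁/V₁ = 5.26×8.314×637/11.7 = 2380 kPa.
Isobaric: P stays 2380 kPa; V/T = const ⇒ T₂ = 264 K, V₂ = 4.85 L.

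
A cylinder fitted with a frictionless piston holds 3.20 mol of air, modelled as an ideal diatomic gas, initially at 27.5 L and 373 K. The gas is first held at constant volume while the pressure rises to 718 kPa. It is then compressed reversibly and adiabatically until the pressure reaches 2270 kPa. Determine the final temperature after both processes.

1030 K

P₁ = nRT₁/V₁ = 3.20×8.314×373/27.5 = 361 kPa.
Step 1 — Isochoric: V stays 27.5 L; P/T = const ⇒ T₂ = 742 K, P₂ = 718 kPa.
W = 0 (no volume change).
ΔU = nCvΔT = 3.20×20.8×(742−373) = 24600 J.
Q = ΔU = 24600 J.
State after step 1: P = 718 kPa, V = 27.5 L, T = 742 K.
Step 2 — Adiabatic: T₂/T₁ = (P₂/P₁)^((γ−1)/γ) ⇒ T₂ = 742×(3.16)^0.286 = 1030 K; V₂ = 12.1 L.
ΔU = nCvΔT = 3.20×20.8×(1030−742) = 19200 J.
Q = 0 for an adiabatic process, so W = −ΔU = -19200 J.
Net over both steps: W = -19200 J, Q = 24600 J, ΔU = 43800 J.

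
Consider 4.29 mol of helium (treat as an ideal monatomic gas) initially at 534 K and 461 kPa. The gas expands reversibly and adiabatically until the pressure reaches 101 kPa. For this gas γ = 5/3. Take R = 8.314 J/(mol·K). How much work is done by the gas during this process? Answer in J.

V₁ = nRT₁/P₁ = 4.29×8.314×534/461 = 41.3 L.
Adiabatic: T₂/T₁ = (P₂/P₁)^((γ−1)/γ) ⇒ T₂ = 534×(0.219)^0.400 = 291 K; V₂ = 103 L.
ΔU = nCvΔT = 4.29×12.5×(291−534) = -13000 J.
Q = 0 for an adiabatic process, so W = −ΔU = 13000 J.

13000 J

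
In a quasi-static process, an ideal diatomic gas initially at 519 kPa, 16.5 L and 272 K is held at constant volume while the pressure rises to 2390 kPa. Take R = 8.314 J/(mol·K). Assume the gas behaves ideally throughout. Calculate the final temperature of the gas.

1250 K

Isochoric: V stays 16.5 L; P/T = const ⇒ T₂ = 1250 K, P₂ = 2390 kPa.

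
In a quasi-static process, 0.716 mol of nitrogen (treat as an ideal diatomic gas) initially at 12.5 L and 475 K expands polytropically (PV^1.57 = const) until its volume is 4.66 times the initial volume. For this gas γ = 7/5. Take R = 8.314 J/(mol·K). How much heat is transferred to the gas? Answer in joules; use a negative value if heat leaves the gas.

P₁ = nRT₁/V₁ = 0.716×8.314×475/12.5 = 226 kPa.
Polytropic n=1.57: T₂ = T₁(V₁/V₂)^(n−1) = 475×(0.215)^0.57 = 198 K; P₂ = P₁(V₁/V₂)^n = 20.2 kPa.
W = (P₁V₁−P₂V₂)/(n−1) = (226×12.5−20.2×58.2)/0.57 = 2900 J.
ΔU = nCvΔT = 0.716×20.8×(198−475) = -4130 J.
Q = ΔU + W = -1230 J.

-1230 J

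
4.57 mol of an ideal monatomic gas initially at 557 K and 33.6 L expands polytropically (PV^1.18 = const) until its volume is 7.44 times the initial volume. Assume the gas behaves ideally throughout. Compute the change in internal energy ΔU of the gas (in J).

P₁ = nRT₁/V₁ = 4.57×8.314×557/33.6 = 630 kPa.
Polytropic n=1.18: T₂ = T₁(V₁/V₂)^(n−1) = 557×(0.134)^0.18 = 388 K; P₂ = P₁(V₁/V₂)^n = 59.0 kPa.
For an ideal gas ΔU = nCvΔT with Cv = (3/2)R = 12.5 J/(mol·K).
ΔU = 4.57×12.5×(388−557) = -9620 J.

-9620 J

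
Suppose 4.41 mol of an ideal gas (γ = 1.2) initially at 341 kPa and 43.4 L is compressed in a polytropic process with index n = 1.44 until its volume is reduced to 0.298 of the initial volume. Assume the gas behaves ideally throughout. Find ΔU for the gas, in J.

52100 J

T₁ = P₁V₁/(nR) = 341×43.4/(4.41×8.314) = 404 K.
Polytropic n=1.44: T₂ = T₁(V₁/V₂)^(n−1) = 404×(3.36)^0.44 = 688 K; P₂ = P₁(V₁/V₂)^n = 1950 kPa.
For an ideal gas ΔU = nCvΔT with Cv = R/(γ−1) = 41.6 J/(mol·K).
ΔU = 4.41×41.6×(688−404) = 52100 J.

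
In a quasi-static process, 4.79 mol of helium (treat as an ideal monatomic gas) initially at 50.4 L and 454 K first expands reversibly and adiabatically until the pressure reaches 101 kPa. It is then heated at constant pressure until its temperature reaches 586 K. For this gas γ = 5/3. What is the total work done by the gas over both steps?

23200 J

P₁ = nRT₁/V₁ = 4.79×8.314×454/50.4 = 359 kPa.
Step 1 — Adiabatic: T₂/T₁ = (P₂/P₁)^((γ−1)/γ) ⇒ T₂ = 454×(0.282)^0.400 = 273 K; V₂ = 108 L.
ΔU = nCvΔT = 4.79×12.5×(273−454) = -10800 J.
Q = 0 for an adiabatic process, so W = −ΔU = 10800 J.
State after step 1: P = 101 kPa, V = 108 L, T = 273 K.
Step 2 — Isobaric: P stays 101 kPa; V/T = const ⇒ T₂ = 586 K, V₂ = 231 L.
W = PΔV = 101×(231−108) kPa·L = 12400 J.
ΔU = nCvΔT = 4.79×12.5×(586−273) = 18700 J.
Q = ΔU + W = nCpΔT = 31100 J.
Net over both steps: W = 23200 J, Q = 31100 J, ΔU = 7890 J.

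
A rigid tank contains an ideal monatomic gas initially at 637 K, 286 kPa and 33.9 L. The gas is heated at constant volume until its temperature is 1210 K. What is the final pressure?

Isochoric: V stays 33.9 L; P/T = const ⇒ T₂ = 1210 K, P₂ = 543 kPa.

543 kPa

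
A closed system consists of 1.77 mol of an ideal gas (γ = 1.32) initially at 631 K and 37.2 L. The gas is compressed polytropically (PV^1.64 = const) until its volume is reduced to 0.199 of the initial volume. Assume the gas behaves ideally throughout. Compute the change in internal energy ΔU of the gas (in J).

52500 J

P₁ = nRT₁/V₁ = 1.77×8.314×631/37.2 = 250 kPa.
Polytropic n=1.64: T₂ = T₁(V₁/V₂)^(n−1) = 631×(5.03)^0.64 = 1770 K; P₂ = P₁(V₁/V₂)^n = 3520 kPa.
For an ideal gas ΔU = nCvΔT with Cv = R/(γ−1) = 26.0 J/(mol·K).
ΔU = 1.77×26.0×(1770−631) = 52500 J.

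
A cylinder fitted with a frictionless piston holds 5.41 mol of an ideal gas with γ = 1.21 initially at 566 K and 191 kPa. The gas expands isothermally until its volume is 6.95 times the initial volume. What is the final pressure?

V₁ = nRT₁/P₁ = 5.41×8.314×566/191 = 133 L.
Isothermal: T stays 566 K; PV = const ⇒ V₂ = 926 L, P₂ = 27.5 kPa.

27.5 kPa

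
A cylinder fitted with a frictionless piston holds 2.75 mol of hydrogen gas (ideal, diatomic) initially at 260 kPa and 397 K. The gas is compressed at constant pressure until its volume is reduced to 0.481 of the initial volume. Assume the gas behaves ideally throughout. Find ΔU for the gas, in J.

V₁ = nRT₁/P₁ = 2.75×8.314×397/260 = 34.9 L.
Isobaric: P stays 260 kPa; V/T = const ⇒ T₂ = 191 K, V₂ = 16.8 L.
For an ideal gas ΔU = nCvΔT with Cv = (5/2)R = 20.8 J/(mol·K).
ΔU = 2.75×20.8×(191−397) = -11800 J.

-11800 J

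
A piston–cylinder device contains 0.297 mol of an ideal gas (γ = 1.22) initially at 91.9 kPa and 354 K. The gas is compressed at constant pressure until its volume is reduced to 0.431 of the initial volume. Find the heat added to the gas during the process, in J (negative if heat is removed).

V₁ = nRT₁/P₁ = 0.297×8.314×354/91.9 = 9.51 L.
Isobaric: P stays 91.9 kPa; V/T = const ⇒ T₂ = 153 K, V₂ = 4.10 L.
W = PΔV = 91.9×(4.10−9.51) kPa·L = -497 J.
ΔU = nCvΔT = 0.297×37.8×(153−354) = -2260 J.
Q = ΔU + W = nCpΔT = -2760 J.

-2760 J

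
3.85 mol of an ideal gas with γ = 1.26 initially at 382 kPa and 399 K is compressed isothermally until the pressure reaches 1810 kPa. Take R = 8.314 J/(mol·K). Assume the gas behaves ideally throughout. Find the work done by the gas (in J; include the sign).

V₁ = nRT₁/P₁ = 3.85×8.314×399/382 = 33.4 L.
Isothermal: T stays 399 K; PV = const ⇒ V₂ = 7.06 L, P₂ = 1810 kPa.
W = nRT ln(V₂/V₁) = 3.85×8.314×399×ln(0.211) = -19900 J.

-19900 J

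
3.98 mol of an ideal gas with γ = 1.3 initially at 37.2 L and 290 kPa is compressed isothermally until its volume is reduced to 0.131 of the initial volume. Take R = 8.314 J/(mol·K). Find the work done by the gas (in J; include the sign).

-21900 J

T₁ = P₁V₁/(nR) = 290×37.2/(3.98×8.314) = 326 K.
Isothermal: T stays 326 K; PV = const ⇒ V₂ = 4.87 L, P₂ = 2210 kPa.
W = nRT ln(V₂/V₁) = 3.98×8.314×326×ln(0.131) = -21900 J.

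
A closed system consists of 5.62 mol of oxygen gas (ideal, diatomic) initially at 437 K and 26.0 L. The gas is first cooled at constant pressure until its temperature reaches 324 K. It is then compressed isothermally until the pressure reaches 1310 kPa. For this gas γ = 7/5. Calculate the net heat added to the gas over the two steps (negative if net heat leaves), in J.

-26200 J

P₁ = nRT₁/V₁ = 5.62×8.314×437/26.0 = 785 kPa.
Step 1 — Isobaric: P stays 785 kPa; V/T = const ⇒ T₂ = 324 K, V₂ = 19.3 L.
W = PΔV = 785×(19.3−26.0) kPa·L = -5280 J.
ΔU = nCvΔT = 5.62×20.8×(324−437) = -13200 J.
Q = ΔU + W = nCpΔT = -18500 J.
State after step 1: P = 785 kPa, V = 19.3 L, T = 324 K.
Step 2 — Isothermal: T stays 324 K; PV = const ⇒ V₂ = 11.6 L, P₂ = 1310 kPa.
ΔU = 0 (ideal gas, T constant).
W = nRT ln(V₂/V₁) = 5.62×8.314×324×ln(0.599) = -7750 J.
Q = ΔU + W = -7750 J.
Net over both steps: W = -13000 J, Q = -26200 J, ΔU = -13200 J.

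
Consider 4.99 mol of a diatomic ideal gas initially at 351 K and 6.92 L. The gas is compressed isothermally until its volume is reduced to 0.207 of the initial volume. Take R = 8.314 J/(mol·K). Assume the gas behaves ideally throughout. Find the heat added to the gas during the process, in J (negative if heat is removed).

P₁ = nRT₁/V₁ = 4.99×8.314×351/6.92 = 2100 kPa.
Isothermal: T stays 351 K; PV = const ⇒ V₂ = 1.43 L, P₂ = 10200 kPa.
ΔU = 0 (ideal gas, T constant).
W = nRT ln(V₂/V₁) = 4.99×8.314×351×ln(0.207) = -22900 J.
Q = ΔU + W = -22900 J.

-22900 J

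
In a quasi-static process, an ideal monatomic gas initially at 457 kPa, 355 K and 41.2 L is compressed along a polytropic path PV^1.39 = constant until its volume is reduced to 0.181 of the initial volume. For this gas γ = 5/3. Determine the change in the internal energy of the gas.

n = P₁V₁/(RT₁) = 457×41.2/(8.314×355) = 6.38 mol.
Polytropic n=1.39: T₂ = T₁(V₁/V₂)^(n−1) = 355×(5.52)^0.39 = 691 K; P₂ = P₁(V₁/V₂)^n = 4920 kPa.
For an ideal gas ΔU = nCvΔT with Cv = (3/2)R = 12.5 J/(mol·K).
ΔU = 6.38×12.5×(691−355) = 26800 J.

26800 J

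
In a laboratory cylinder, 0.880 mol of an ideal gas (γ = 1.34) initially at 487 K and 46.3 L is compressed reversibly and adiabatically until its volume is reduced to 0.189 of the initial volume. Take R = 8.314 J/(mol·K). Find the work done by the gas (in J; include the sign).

-7990 J

P₁ = nRT₁/V₁ = 0.880×8.314×487/46.3 = 77.0 kPa.
Adiabatic: TV^(γ−1) = const ⇒ T₂ = 487×(5.29)^0.340 = 858 K; PV^γ = const ⇒ P₂ = 717 kPa.
ΔU = nCvΔT = 0.880×24.5×(858−487) = 7990 J.
Q = 0 for an adiabatic process, so W = −ΔU = -7990 J.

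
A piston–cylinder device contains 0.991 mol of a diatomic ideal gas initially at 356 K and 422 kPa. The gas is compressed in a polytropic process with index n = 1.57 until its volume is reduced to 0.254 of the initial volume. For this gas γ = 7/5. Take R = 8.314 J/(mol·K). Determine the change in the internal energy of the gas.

8680 J

V₁ = nRT₁/P₁ = 0.991×8.314×356/422 = 6.95 L.
Polytropic n=1.57: T₂ = T₁(V₁/V₂)^(n−1) = 356×(3.94)^0.57 = 777 K; P₂ = P₁(V₁/V₂)^n = 3630 kPa.
For an ideal gas ΔU = nCvΔT with Cv = (5/2)R = 20.8 J/(mol·K).
ΔU = 0.991×20.8×(777−356) = 8680 J.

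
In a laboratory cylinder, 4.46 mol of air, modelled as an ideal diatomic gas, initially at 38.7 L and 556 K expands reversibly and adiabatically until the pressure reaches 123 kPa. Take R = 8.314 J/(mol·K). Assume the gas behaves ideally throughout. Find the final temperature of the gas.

P₁ = nRT₁/V₁ = 4.46×8.314×556/38.7 = 533 kPa.
Adiabatic: T₂/T₁ = (P₂/P₁)^((γ−1)/γ) ⇒ T₂ = 556×(0.231)^0.286 = 366 K; V₂ = 110 L.

366 K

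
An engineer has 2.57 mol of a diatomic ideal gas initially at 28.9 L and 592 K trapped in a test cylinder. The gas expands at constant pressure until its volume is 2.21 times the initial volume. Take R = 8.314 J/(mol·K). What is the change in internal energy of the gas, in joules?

P₁ = nRT₁/V₁ = 2.57×8.314×592/28.9 = 438 kPa.
Isobaric: P stays 438 kPa; V/T = const ⇒ T₂ = 1310 K, V₂ = 63.9 L.
For an ideal gas ΔU = nCvΔT with Cv = (5/2)R = 20.8 J/(mol·K).
ΔU = 2.57×20.8×(1310−592) = 38300 J.

38300 J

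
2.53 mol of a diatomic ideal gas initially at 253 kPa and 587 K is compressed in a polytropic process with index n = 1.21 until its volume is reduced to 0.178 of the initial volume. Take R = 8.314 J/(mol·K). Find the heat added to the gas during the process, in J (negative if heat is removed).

V₁ = nRT₁/P₁ = 2.53×8.314×587/253 = 48.8 L.
Polytropic n=1.21: T₂ = T₁(V₁/V₂)^(n−1) = 587×(5.62)^0.21 = 843 K; P₂ = P₁(V₁/V₂)^n = 2040 kPa.
W = (P₁V₁−P₂V₂)/(n−1) = (253×48.8−2040×8.69)/0.21 = -25700 J.
ΔU = nCvΔT = 2.53×20.8×(843−587) = 13500 J.
Q = ΔU + W = -12200 J.

-12200 J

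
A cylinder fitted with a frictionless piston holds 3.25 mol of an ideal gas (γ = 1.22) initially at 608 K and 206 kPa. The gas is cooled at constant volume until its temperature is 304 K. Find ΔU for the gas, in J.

V₁ = nRT₁/P₁ = 3.25×8.314×608/206 = 79.7 L.
Isochoric: V stays 79.7 L; P/T = const ⇒ T₂ = 304 K, P₂ = 103 kPa.
For an ideal gas ΔU = nCvΔT with Cv = R/(γ−1) = 37.8 J/(mol·K).
ΔU = 3.25×37.8×(304−608) = -37300 J.

-37300 J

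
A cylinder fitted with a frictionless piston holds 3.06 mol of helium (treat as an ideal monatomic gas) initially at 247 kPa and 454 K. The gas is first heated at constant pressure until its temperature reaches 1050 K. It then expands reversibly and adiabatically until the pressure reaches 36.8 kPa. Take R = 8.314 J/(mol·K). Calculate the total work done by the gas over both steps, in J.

36500 J

V₁ = nRT₁/P₁ = 3.06×8.314×454/247 = 46.8 L.
Step 1 — Isobaric: P stays 247 kPa; V/T = const ⇒ T₂ = 1050 K, V₂ = 108 L.
W = PΔV = 247×(108−46.8) kPa·L = 15200 J.
ΔU = nCvΔT = 3.06×12.5×(1050−454) = 22700 J.
Q = ΔU + W = nCpΔT = 37900 J.
State after step 1: P = 247 kPa, V = 108 L, T = 1050 K.
Step 2 — Adiabatic: T₂/T₁ = (P₂/P₁)^((γ−1)/γ) ⇒ T₂ = 1050×(0.149)^0.400 = 490 K; V₂ = 339 L.
ΔU = nCvΔT = 3.06×12.5×(490−1050) = -21400 J.
Q = 0 for an adiabatic process, so W = −ΔU = 21400 J.
Net over both steps: W = 36500 J, Q = 37900 J, ΔU = 1380 J.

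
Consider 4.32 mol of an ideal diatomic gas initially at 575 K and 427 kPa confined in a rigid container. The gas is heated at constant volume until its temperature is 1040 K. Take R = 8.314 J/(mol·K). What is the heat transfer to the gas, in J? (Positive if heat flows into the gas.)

V₁ = nRT₁/P₁ = 4.32×8.314×575/427 = 48.4 L.
Isochoric: V stays 48.4 L; P/T = const ⇒ T₂ = 1040 K, P₂ = 772 kPa.
W = 0 (no volume change).
ΔU = nCvΔT = 4.32×20.8×(1040−575) = 41800 J.
Q = ΔU = 41800 J.

41800 J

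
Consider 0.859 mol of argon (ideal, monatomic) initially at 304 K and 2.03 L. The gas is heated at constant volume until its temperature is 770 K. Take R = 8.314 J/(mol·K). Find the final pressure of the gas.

P₁ = nRT₁/V₁ = 0.859×8.314×304/2.03 = 1070 kPa.
Isochoric: V stays 2.03 L; P/T = const ⇒ T₂ = 770 K, P₂ = 2710 kPa.

2710 kPa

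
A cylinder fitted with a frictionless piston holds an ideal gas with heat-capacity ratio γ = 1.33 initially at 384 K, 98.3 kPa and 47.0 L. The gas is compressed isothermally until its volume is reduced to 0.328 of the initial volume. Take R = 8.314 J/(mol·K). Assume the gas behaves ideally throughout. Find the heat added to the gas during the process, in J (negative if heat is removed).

n = P₁V₁/(RT₁) = 98.3×47.0/(8.314×384) = 1.45 mol.
Isothermal: T stays 384 K; PV = const ⇒ V₂ = 15.4 L, P₂ = 300 kPa.
ΔU = 0 (ideal gas, T constant).
W = nRT ln(V₂/V₁) = 1.45×8.314×384×ln(0.328) = -5150 J.
Q = ΔU + W = -5150 J.

-5150 J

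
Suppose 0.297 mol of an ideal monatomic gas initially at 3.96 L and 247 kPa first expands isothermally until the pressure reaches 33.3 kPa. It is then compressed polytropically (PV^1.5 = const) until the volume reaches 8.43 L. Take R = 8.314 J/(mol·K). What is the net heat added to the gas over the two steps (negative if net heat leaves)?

T₁ = P₁V₁/(nR) = 247×3.96/(0.297×8.314) = 396 K.
Step 1 — Isothermal: T stays 396 K; PV = const ⇒ V₂ = 29.4 L, P₂ = 33.3 kPa.
ΔU = 0 (ideal gas, T constant).
W = nRT ln(V₂/V₁) = 0.297×8.314×396×ln(7.42) = 1960 J.
Q = ΔU + W = 1960 J.
State after step 1: P = 33.3 kPa, V = 29.4 L, T = 396 K.
Step 2 — Polytropic n=1.5: T₂ = T₁(V₁/V₂)^(n−1) = 396×(3.48)^0.50 = 739 K; P₂ = P₁(V₁/V₂)^n = 217 kPa.
W = (P₁V₁−P₂V₂)/(n−1) = (33.3×29.4−217×8.43)/0.50 = -1700 J.
ΔU = nCvΔT = 0.297×12.5×(739−396) = 1270 J.
Q = ΔU + W = -424 J.
Net over both steps: W = 265 J, Q = 1540 J, ΔU = 1270 J.

1540 J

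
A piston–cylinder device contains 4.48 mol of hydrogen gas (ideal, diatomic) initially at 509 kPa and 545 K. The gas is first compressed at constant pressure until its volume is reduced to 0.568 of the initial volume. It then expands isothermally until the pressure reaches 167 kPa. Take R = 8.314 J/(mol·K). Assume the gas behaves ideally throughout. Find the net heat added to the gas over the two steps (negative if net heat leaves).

-17800 J

V₁ = nRT₁/P₁ = 4.48×8.314×545/509 = 39.9 L.
Step 1 — Isobaric: P stays 509 kPa; V/T = const ⇒ T₂ = 310 K, V₂ = 22.7 L.
W = PΔV = 509×(22.7−39.9) kPa·L = -8770 J.
ΔU = nCvΔT = 4.48×20.8×(310−545) = -21900 J.
Q = ΔU + W = nCpΔT = -30700 J.
State after step 1: P = 509 kPa, V = 22.7 L, T = 310 K.
Step 2 — Isothermal: T stays 310 K; PV = const ⇒ V₂ = 69.0 L, P₂ = 167 kPa.
ΔU = 0 (ideal gas, T constant).
W = nRT ln(V₂/V₁) = 4.48×8.314×310×ln(3.05) = 12800 J.
Q = ΔU + W = 12800 J.
Net over both steps: W = 4080 J, Q = -17800 J, ΔU = -21900 J.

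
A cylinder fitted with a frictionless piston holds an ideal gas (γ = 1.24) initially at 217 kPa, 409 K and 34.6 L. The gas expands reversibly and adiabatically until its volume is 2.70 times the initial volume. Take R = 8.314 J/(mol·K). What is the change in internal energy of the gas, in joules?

n = P₁V₁/(RT₁) = 217×34.6/(8.314×409) = 2.21 mol.
Adiabatic: TV^(γ−1) = const ⇒ T₂ = 409×(0.370)^0.240 = 322 K; PV^γ = const ⇒ P₂ = 63.3 kPa.
For an ideal gas ΔU = nCvΔT with Cv = R/(γ−1) = 34.6 J/(mol·K).
ΔU = 2.21×34.6×(322−409) = -6640 J.

-6640 J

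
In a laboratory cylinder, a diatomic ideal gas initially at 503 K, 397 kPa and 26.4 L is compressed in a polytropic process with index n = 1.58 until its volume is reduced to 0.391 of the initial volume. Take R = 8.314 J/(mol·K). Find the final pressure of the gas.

Polytropic n=1.58: T₂ = T₁(V₁/V₂)^(n−1) = 503×(2.56)^0.58 = 867 K; P₂ = P₁(V₁/V₂)^n = 1750 kPa.

1750 kPa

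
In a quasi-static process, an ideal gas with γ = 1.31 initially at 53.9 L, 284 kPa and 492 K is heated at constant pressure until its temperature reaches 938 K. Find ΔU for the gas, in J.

44800 J

n = P₁V₁/(RT₁) = 284×53.9/(8.314×492) = 3.74 mol.
Isobaric: P stays 284 kPa; V/T = const ⇒ T₂ = 938 K, V₂ = 103 L.
For an ideal gas ΔU = nCvΔT with Cv = R/(γ−1) = 26.8 J/(mol·K).
ΔU = 3.74×26.8×(938−492) = 44800 J.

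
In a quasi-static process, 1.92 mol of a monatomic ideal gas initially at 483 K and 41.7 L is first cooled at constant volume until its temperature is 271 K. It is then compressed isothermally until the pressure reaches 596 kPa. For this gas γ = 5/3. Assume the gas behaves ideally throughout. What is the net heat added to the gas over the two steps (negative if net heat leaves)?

P₁ = nRT₁/V₁ = 1.92×8.314×483/41.7 = 185 kPa.
Step 1 — Isochoric: V stays 41.7 L; P/T = const ⇒ T₂ = 271 K, P₂ = 104 kPa.
W = 0 (no volume change).
ΔU = nCvΔT = 1.92×12.5×(271−483) = -5080 J.
Q = ΔU = -5080 J.
State after step 1: P = 104 kPa, V = 41.7 L, T = 271 K.
Step 2 — Isothermal: T stays 271 K; PV = const ⇒ V₂ = 7.26 L, P₂ = 596 kPa.
ΔU = 0 (ideal gas, T constant).
W = nRT ln(V₂/V₁) = 1.92×8.314×271×ln(0.174) = -7560 J.
Q = ΔU + W = -7560 J.
Net over both steps: W = -7560 J, Q = -12600 J, ΔU = -5080 J.

-12600 J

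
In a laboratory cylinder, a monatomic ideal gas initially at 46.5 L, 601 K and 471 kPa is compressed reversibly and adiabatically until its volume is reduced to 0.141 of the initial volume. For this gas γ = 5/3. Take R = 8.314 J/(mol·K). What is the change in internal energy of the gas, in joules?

88400 J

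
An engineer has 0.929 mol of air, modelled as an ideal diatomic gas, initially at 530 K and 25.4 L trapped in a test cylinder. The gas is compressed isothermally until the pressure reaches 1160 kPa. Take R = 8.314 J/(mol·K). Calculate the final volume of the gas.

P₁ = nRT₁/V₁ = 0.929×8.314×530/25.4 = 161 kPa.
Isothermal: T stays 530 K; PV = const ⇒ V₂ = 3.53 L, P₂ = 1160 kPa.

3.53 L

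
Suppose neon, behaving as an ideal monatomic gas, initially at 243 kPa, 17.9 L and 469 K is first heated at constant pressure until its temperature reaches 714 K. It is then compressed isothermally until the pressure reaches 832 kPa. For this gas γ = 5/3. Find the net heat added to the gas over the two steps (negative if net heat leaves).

n = P₁V₁/(RT₁) = 243×17.9/(8.314×469) = 1.12 mol.
Step 1 — Isobaric: P stays 243 kPa; V/T = const ⇒ T₂ = 714 K, V₂ = 27.3 L.
W = PΔV = 243×(27.3−17.9) kPa·L = 2270 J.
ΔU = nCvΔT = 1.12×12.5×(714−469) = 3410 J.
Q = ΔU + W = nCpΔT = 5680 J.
State after step 1: P = 243 kPa, V = 27.3 L, T = 714 K.
Step 2 — Isothermal: T stays 714 K; PV = const ⇒ V₂ = 7.96 L, P₂ = 832 kPa.
ΔU = 0 (ideal gas, T constant).
W = nRT ln(V₂/V₁) = 1.12×8.314×714×ln(0.292) = -8150 J.
Q = ΔU + W = -8150 J.
Net over both steps: W = -5880 J, Q = -2470 J, ΔU = 3410 J.

-2470 J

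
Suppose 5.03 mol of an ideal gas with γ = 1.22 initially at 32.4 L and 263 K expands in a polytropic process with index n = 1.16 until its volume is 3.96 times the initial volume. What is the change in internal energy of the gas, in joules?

-9880 J

P₁ = nRT₁/V₁ = 5.03×8.314×263/32.4 = 339 kPa.
Polytropic n=1.16: T₂ = T₁(V₁/V₂)^(n−1) = 263×(0.253)^0.16 = 211 K; P₂ = P₁(V₁/V₂)^n = 68.8 kPa.
For an ideal gas ΔU = nCvΔT with Cv = R/(γ−1) = 37.8 J/(mol·K).
ΔU = 5.03×37.8×(211−263) = -9880 J.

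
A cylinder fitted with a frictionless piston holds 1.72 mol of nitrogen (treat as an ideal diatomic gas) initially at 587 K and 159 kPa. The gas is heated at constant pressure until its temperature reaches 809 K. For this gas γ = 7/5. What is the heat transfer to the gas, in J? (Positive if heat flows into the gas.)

V₁ = nRT₁/P₁ = 1.72×8.314×587/159 = 52.8 L.
Isobaric: P stays 159 kPa; V/T = const ⇒ T₂ = 809 K, V₂ = 72.8 L.
W = PΔV = 159×(72.8−52.8) kPa·L = 3170 J.
ΔU = nCvΔT = 1.72×20.8×(809−587) = 7940 J.
Q = ΔU + W = nCpΔT = 11100 J.

11100 J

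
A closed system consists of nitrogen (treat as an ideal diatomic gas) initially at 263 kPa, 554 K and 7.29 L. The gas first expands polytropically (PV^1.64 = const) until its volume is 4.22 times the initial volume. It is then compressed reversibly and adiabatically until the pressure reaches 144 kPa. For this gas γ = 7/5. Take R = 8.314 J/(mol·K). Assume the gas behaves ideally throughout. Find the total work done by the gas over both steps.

558 J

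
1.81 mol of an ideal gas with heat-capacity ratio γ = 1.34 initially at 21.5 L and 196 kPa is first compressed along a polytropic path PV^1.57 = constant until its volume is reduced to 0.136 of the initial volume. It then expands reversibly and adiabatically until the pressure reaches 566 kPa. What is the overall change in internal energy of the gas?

T₁ = P₁V₁/(nR) = 196×21.5/(1.81×8.314) = 280 K.
Step 1 — Polytropic n=1.57: T₂ = T₁(V₁/V₂)^(n−1) = 280×(7.35)^0.57 = 873 K; P₂ = P₁(V₁/V₂)^n = 4490 kPa.
W = (P₁V₁−P₂V₂)/(n−1) = (196×21.5−4490×2.92)/0.57 = -15700 J.
ΔU = nCvΔT = 1.81×24.5×(873−280) = 26300 J.
Q = ΔU + W = 10600 J.
State after step 1: P = 4490 kPa, V = 2.92 L, T = 873 K.
Step 2 — Adiabatic: T₂/T₁ = (P₂/P₁)^((γ−1)/γ) ⇒ T₂ = 873×(0.126)^0.254 = 516 K; V₂ = 13.7 L.
ΔU = nCvΔT = 1.81×24.5×(516−873) = -15800 J.
Q = 0 for an adiabatic process, so W = −ΔU = 15800 J.
Net over both steps: W = 142 J, Q = 10600 J, ΔU = 10500 J.

10500 J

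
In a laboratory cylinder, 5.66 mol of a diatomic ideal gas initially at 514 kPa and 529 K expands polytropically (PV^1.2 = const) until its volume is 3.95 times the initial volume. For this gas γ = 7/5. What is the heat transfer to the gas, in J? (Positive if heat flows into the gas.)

15000 J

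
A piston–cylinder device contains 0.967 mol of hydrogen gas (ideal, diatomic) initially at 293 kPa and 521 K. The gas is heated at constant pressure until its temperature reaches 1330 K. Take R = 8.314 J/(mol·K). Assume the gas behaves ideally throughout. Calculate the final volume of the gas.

V₁ = nRT₁/P₁ = 0.967×8.314×521/293 = 14.3 L.
Isobaric: P stays 293 kPa; V/T = const ⇒ T₂ = 1330 K, V₂ = 36.5 L.

36.5 L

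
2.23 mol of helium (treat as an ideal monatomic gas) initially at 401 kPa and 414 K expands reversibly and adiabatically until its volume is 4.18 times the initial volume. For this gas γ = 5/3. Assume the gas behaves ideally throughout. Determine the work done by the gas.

7080 J

V₁ = nRT₁/P₁ = 2.23×8.314×414/401 = 19.1 L.
Adiabatic: TV^(γ−1) = const ⇒ T₂ = 414×(0.239)^0.667 = 160 K; PV^γ = const ⇒ P₂ = 37.0 kPa.
ΔU = nCvΔT = 2.23×12.5×(160−414) = -7080 J.
Q = 0 for an adiabatic process, so W = −ΔU = 7080 J.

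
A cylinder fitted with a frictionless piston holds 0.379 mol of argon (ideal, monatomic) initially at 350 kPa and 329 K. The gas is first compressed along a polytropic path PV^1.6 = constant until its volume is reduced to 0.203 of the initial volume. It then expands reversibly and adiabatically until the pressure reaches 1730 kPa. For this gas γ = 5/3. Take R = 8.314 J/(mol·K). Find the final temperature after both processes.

585 K

V₁ = nRT₁/P₁ = 0.379×8.314×329/350 = 2.96 L.
Step 1 — Polytropic n=1.6: T₂ = T₁(V₁/V₂)^(n−1) = 329×(4.93)^0.60 = 856 K; P₂ = P₁(V₁/V₂)^n = 4490 kPa.
W = (P₁V₁−P₂V₂)/(n−1) = (350×2.96−4490×0.601)/0.60 = -2770 J.
ΔU = nCvΔT = 0.379×12.5×(856−329) = 2490 J.
Q = ΔU + W = -277 J.
State after step 1: P = 4490 kPa, V = 0.601 L, T = 856 K.
Step 2 — Adiabatic: T₂/T₁ = (P₂/P₁)^((γ−1)/γ) ⇒ T₂ = 856×(0.385)^0.400 = 585 K; V₂ = 1.07 L.
ΔU = nCvΔT = 0.379×12.5×(585−856) = -1280 J.
Q = 0 for an adiabatic process, so W = −ΔU = 1280 J.
Net over both steps: W = -1490 J, Q = -277 J, ΔU = 1210 J.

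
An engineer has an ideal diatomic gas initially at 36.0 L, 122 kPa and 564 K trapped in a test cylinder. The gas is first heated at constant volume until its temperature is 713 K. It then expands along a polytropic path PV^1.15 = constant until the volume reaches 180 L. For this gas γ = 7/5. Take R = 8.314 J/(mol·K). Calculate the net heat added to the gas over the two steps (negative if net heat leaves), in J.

n = P₁V₁/(RT₁) = 122×36.0/(8.314×564) = 0.937 mol.
Step 1 — Isochoric: V stays 36.0 L; P/T = const ⇒ T₂ = 713 K, P₂ = 154 kPa.
W = 0 (no volume change).
ΔU = nCvΔT = 0.937×20.8×(713−564) = 2900 J.
Q = ΔU = 2900 J.
State after step 1: P = 154 kPa, V = 36.0 L, T = 713 K.
Step 2 — Polytropic n=1.15: T₂ = T₁(V₁/V₂)^(n−1) = 713×(0.200)^0.15 = 560 K; P₂ = P₁(V₁/V₂)^n = 24.2 kPa.
W = (P₁V₁−P₂V₂)/(n−1) = (154×36.0−24.2×180)/0.15 = 7940 J.
ΔU = nCvΔT = 0.937×20.8×(560−713) = -2980 J.
Q = ΔU + W = 4960 J.
Net over both steps: W = 7940 J, Q = 7860 J, ΔU = -76.5 J.

7860 J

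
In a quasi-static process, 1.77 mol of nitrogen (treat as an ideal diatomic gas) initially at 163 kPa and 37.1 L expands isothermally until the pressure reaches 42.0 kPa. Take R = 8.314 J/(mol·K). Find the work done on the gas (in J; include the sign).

T₁ = P₁V₁/(nR) = 163×37.1/(1.77×8.314) = 411 K.
Isothermal: T stays 411 K; PV = const ⇒ V₂ = 144 L, P₂ = 42.0 kPa.
W = nRT ln(V₂/V₁) = 1.77×8.314×411×ln(3.88) = 8200 J.
Work done on the gas = −W_by = -8200 J.

-8200 J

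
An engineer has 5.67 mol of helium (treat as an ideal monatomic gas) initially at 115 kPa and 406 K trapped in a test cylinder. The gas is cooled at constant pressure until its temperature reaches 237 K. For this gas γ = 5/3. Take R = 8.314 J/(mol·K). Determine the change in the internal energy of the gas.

V₁ = nRT₁/P₁ = 5.67×8.314×406/115 = 166 L.
Isobaric: P stays 115 kPa; V/T = const ⇒ T₂ = 237 K, V₂ = 97.2 L.
For an ideal gas ΔU = nCvΔT with Cv = (3/2)R = 12.5 J/(mol·K).
ΔU = 5.67×12.5×(237−406) = -12000 J.

-12000 J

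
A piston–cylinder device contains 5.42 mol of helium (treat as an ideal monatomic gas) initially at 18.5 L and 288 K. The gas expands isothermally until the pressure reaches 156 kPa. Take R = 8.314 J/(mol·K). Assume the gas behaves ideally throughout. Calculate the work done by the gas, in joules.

19500 J

P₁ = nRT₁/V₁ = 5.42×8.314×288/18.5 = 702 kPa.
Isothermal: T stays 288 K; PV = const ⇒ V₂ = 83.2 L, P₂ = 156 kPa.
W = nRT ln(V₂/V₁) = 5.42×8.314×288×ln(4.50) = 19500 J.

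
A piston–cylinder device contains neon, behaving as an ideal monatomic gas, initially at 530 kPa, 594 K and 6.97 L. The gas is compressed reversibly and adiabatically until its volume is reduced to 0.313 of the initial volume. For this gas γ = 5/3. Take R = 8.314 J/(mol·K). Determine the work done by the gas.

-6480 J

n = P₁V₁/(RT₁) = 530×6.97/(8.314×594) = 0.748 mol.
Adiabatic: TV^(γ−1) = const ⇒ T₂ = 594×(3.19)^0.667 = 1290 K; PV^γ = const ⇒ P₂ = 3670 kPa.
ΔU = nCvΔT = 0.748×12.5×(1290−594) = 6480 J.
Q = 0 for an adiabatic process, so W = −ΔU = -6480 J.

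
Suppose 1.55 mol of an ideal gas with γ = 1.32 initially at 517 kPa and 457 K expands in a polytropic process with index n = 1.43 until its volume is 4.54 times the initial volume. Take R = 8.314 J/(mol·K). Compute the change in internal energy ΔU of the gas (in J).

V₁ = nRT₁/P₁ = 1.55×8.314×457/517 = 11.4 L.
Polytropic n=1.43: T₂ = T₁(V₁/V₂)^(n−1) = 457×(0.220)^0.43 = 238 K; P₂ = P₁(V₁/V₂)^n = 59.4 kPa.
For an ideal gas ΔU = nCvΔT with Cv = R/(γ−1) = 26.0 J/(mol·K).
ΔU = 1.55×26.0×(238−457) = -8800 J.

-8800 J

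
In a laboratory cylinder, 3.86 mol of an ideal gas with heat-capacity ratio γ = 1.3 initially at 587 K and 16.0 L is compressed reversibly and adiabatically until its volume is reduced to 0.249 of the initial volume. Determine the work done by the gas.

P₁ = nRT₁/V₁ = 3.86×8.314×587/16.0 = 1180 kPa.
Adiabatic: TV^(γ−1) = const ⇒ T₂ = 587×(4.02)^0.300 = 891 K; PV^γ = const ⇒ P₂ = 7180 kPa.
ΔU = nCvΔT = 3.86×27.7×(891−587) = 32500 J.
Q = 0 for an adiabatic process, so W = −ΔU = -32500 J.

-32500 J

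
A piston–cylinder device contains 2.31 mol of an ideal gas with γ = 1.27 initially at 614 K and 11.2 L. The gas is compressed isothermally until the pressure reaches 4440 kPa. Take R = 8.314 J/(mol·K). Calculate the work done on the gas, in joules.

17000 J

P₁ = nRT₁/V₁ = 2.31×8.314×614/11.2 = 1050 kPa.
Isothermal: T stays 614 K; PV = const ⇒ V₂ = 2.66 L, P₂ = 4440 kPa.
W = nRT ln(V₂/V₁) = 2.31×8.314×614×ln(0.237) = -17000 J.
Work done on the gas = −W_by = 17000 J.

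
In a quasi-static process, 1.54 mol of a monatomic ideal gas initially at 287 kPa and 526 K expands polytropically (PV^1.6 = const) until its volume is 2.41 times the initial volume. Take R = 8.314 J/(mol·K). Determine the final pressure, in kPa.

V₁ = nRT₁/P₁ = 1.54×8.314×526/287 = 23.5 L.
Polytropic n=1.6: T₂ = T₁(V₁/V₂)^(n−1) = 526×(0.415)^0.60 = 310 K; P₂ = P₁(V₁/V₂)^n = 70.3 kPa.

70.3 kPa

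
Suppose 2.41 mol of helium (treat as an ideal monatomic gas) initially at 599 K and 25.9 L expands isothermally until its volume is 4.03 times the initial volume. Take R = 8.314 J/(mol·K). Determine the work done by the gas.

16700 J

P₁ = nRT₁/V₁ = 2.41×8.314×599/25.9 = 463 kPa.
Isothermal: T stays 599 K; PV = const ⇒ V₂ = 104 L, P₂ = 115 kPa.
W = nRT ln(V₂/V₁) = 2.41×8.314×599×ln(4.03) = 16700 J.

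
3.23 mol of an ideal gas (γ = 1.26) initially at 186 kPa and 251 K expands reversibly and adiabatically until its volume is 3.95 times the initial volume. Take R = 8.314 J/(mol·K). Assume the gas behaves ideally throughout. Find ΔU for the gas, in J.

V₁ = nRT₁/P₁ = 3.23×8.314×251/186 = 36.2 L.
Adiabatic: TV^(γ−1) = const ⇒ T₂ = 251×(0.253)^0.260 = 176 K; PV^γ = const ⇒ P₂ = 32.9 kPa.
For an ideal gas ΔU = nCvΔT with Cv = R/(γ−1) = 32.0 J/(mol·K).
ΔU = 3.23×32.0×(176−251) = -7790 J.

-7790 J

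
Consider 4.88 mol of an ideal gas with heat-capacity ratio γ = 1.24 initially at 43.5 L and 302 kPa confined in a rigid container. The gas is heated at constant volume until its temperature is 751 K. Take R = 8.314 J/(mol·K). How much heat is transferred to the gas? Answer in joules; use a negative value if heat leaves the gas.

T₁ = P₁V₁/(nR) = 302×43.5/(4.88×8.314) = 324 K.
Isochoric: V stays 43.5 L; P/T = const ⇒ T₂ = 751 K, P₂ = 700 kPa.
W = 0 (no volume change).
ΔU = nCvΔT = 4.88×34.6×(751−324) = 72200 J.
Q = ΔU = 72200 J.

72200 J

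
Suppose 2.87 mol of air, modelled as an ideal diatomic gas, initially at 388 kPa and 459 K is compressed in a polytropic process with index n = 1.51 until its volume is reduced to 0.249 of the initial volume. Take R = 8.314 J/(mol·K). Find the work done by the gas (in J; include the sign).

V₁ = nRT₁/P₁ = 2.87×8.314×459/388 = 28.2 L.
Polytropic n=1.51: T₂ = T₁(V₁/V₂)^(n−1) = 459×(4.02)^0.51 = 933 K; P₂ = P₁(V₁/V₂)^n = 3170 kPa.
W = (P₁V₁−P₂V₂)/(n−1) = (388×28.2−3170×7.03)/0.51 = -22200 J.

-22200 J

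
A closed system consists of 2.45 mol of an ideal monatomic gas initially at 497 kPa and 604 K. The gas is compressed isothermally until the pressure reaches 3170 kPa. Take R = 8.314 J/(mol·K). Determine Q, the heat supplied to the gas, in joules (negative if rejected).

V₁ = nRT₁/P₁ = 2.45×8.314×604/497 = 24.8 L.
Isothermal: T stays 604 K; PV = const ⇒ V₂ = 3.88 L, P₂ = 3170 kPa.
ΔU = 0 (ideal gas, T constant).
W = nRT ln(V₂/V₁) = 2.45×8.314×604×ln(0.157) = -22800 J.
Q = ΔU + W = -22800 J.

-22800 J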